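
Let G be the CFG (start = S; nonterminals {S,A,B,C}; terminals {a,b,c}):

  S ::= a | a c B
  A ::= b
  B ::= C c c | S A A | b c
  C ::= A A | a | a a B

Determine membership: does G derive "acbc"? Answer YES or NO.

Convert to CNF:
  S -> T2 X6 | a
  A -> b
  B -> C X3 | S X4 | T1 T0
  C -> A A | T2 X5 | a
  T0 -> c
  T1 -> b
  T2 -> a
  X3 -> T0 T0
  X4 -> A A
  X5 -> T2 B
  X6 -> T0 B

Fill CYK table bottom-up:
  cell(0,0) a: {C,S,T2}  orig:{C,S}
  cell(1,1) c: {T0}  orig:{}
  cell(2,2) b: {A,T1}  orig:{A}
  cell(3,3) c: {T0}  orig:{}
  cell(0,1) ac: ∅
  cell(1,2) cb: ∅
  cell(2,3) bc: {B}
  cell(0,2) acb: ∅
  cell(1,3) cbc: {X6}  orig:{}
  cell(0,3) acbc: {S}

S ∈ T[0,3] ⇒ YES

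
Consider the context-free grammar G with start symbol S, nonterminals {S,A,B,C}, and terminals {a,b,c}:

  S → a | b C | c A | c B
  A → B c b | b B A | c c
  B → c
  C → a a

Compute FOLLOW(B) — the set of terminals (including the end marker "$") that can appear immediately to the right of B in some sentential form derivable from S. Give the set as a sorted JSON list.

Compute FIRST by fixpoint:
pass 1:
  A via A→b B A: +{b}
  A via A→c c: +{c}
  B via B→c: +{c}
  C via C→a a: +{a}
  S via S→a: +{a}
  S via S→b C: +{b}
  S via S→c A: +{c}
  S: {a,b,c}  A: {b,c}  B: {c}  C: {a}
pass 2: (stable)
  S: {a,b,c}  A: {b,c}  B: {c}  C: {a}

FOLLOW sets:
FOLLOW(S) := {$}
round 1:
  A→B c b: FOLLOW(B) ⊇ FIRST(c) = {c}; new: +{c}
  A→b B A: FOLLOW(B) ⊇ FIRST(A) = {b,c}; new: +{b}
  S→b C: FOLLOW(C) ⊇ FOLLOW(S) ⊇ {$}; new: +{$}
  S→c A: FOLLOW(A) ⊇ FOLLOW(S) ⊇ {$}; new: +{$}
  S→c B: FOLLOW(B) ⊇ FOLLOW(S) ⊇ {$}; new: +{$}
  FOLLOW(S)={$}  FOLLOW(A)={$}  FOLLOW(B)={$,b,c}  FOLLOW(C)={$}
round 2: (stable)
  FOLLOW(S)={$}  FOLLOW(A)={$}  FOLLOW(B)={$,b,c}  FOLLOW(C)={$}

FOLLOW(B) = ["$", "b", "c"]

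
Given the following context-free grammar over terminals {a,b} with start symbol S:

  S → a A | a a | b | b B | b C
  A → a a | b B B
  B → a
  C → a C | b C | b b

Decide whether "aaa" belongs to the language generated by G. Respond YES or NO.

Convert to CNF:
  S -> T0 A | T0 T0 | T1 B | T1 C | b
  A -> T0 T0 | T1 X2
  B -> a
  C -> T0 C | T1 C | T1 T1
  T0 -> a
  T1 -> b
  X2 -> B B

Fill CYK table bottom-up:
  [0..0]={B,T0}  "a"  orig:{B}
  [1..1]={B,T0}  "a"  orig:{B}
  [2..2]={B,T0}  "a"  orig:{B}
  [0..1]={A,S,X2}  "aa"  orig:{A,S}
  [1..2]={A,S,X2}  "aa"  orig:{A,S}
  [0..2]={S}  "aaa"

S ∈ T[0,2] ⇒ YES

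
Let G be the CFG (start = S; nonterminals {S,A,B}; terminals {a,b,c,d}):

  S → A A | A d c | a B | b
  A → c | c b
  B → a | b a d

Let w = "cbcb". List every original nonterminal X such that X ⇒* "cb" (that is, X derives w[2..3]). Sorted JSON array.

CNF form of G:
  S -> A A | A X5 | T2 B | b
  A -> T0 T1 | c
  B -> T1 X4 | a
  T0 -> c
  T1 -> b
  T2 -> a
  T3 -> d
  X4 -> T2 T3
  X5 -> T3 T0

CYK table (by increasing span) — only the sub-triangle for w[2..3]:
  cell(2,2) c: {A,T0}  orig:{A}
  cell(3,3) b: {S,T1}  orig:{S}
  cell(2,3) cb: {A}

Original NTs in T[2,3] deriving "cb": ["A"]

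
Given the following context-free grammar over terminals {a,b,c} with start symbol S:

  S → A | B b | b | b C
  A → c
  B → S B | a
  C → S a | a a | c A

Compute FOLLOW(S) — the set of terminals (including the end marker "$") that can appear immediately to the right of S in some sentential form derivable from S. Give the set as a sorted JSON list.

FIRST iteration:
iter 1:
  A via A→c: +{c}
  B via B→a: +{a}
  C via C→a a: +{a}
  C via C→c A: +{c}
  S via S→A: +{c}
  S via S→B b: +{a}
  S via S→b: +{b}
  S: {a,b,c}  A: {c}  B: {a}  C: {a,c}
iter 2:
  B via B→S B: +{b,c}
  C via C→S a: +{b}
  S: {a,b,c}  A: {c}  B: {a,b,c}  C: {a,b,c}
iter 3: done
  S: {a,b,c}  A: {c}  B: {a,b,c}  C: {a,b,c}

FOLLOW iteration:
initialize: $ ∈ FOLLOW(S)
pass 1:
  B→S B: FOLLOW(S) ⊇ FIRST(B) = {a,b,c}; new: +{a,b,c}
  S→A: FOLLOW(A) ⊇ FOLLOW(S) ⊇ {$,a,b,c}; new: +{$,a,b,c}
  S→B b: FOLLOW(B) ⊇ FIRST(b) = {b}; new: +{b}
  S→b C: FOLLOW(C) ⊇ FOLLOW(S) ⊇ {$,a,b,c}; new: +{$,a,b,c}
  S: {$,a,b,c}  A: {$,a,b,c}  B: {b}  C: {$,a,b,c}
pass 2: — fixpoint
  S: {$,a,b,c}  A: {$,a,b,c}  B: {b}  C: {$,a,b,c}

FOLLOW(S) = ["$", "a", "b", "c"]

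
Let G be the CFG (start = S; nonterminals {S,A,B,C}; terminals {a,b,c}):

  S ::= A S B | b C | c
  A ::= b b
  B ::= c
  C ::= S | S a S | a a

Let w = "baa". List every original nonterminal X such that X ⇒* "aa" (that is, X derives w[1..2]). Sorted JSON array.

CNF form of G:
  S -> A X4 | T0 C | c
  A -> T0 T0
  B -> c
  C -> A X2 | S X3 | T0 C | T1 T1 | c
  T0 -> b
  T1 -> a
  X2 -> S B
  X3 -> T1 S
  X4 -> S B

CYK table (by increasing span), restricted to cells inside w[1..2]:
  T[1,1] 'a' = {T1}  orig:{}
  T[2,2] 'a' = {T1}  orig:{}
  T[1,2] 'aa' = {C}

Original NTs in T[1,2] deriving "aa": ["C"]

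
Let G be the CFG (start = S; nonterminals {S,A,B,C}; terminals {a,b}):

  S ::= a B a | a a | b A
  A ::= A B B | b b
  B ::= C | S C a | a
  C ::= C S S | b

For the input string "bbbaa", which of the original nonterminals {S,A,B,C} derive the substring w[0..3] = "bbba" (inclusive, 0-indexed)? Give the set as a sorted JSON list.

CNF form of G:
  S -> T0 A | T1 T1 | T1 X6
  A -> A X2 | T0 T0
  B -> C X3 | S X4 | a | b
  C -> C X5 | b
  T0 -> b
  T1 -> a
  X2 -> B B
  X3 -> S S
  X4 -> C T1
  X5 -> S S
  X6 -> B T1

CYK table (by increasing span) — only the sub-triangle for w[0..3]:
  [0..0]={B,C,T0}  "b"  orig:{B,C}
  [1..1]={B,C,T0}  "b"  orig:{B,C}
  [2..2]={B,C,T0}  "b"  orig:{B,C}
  [3..3]={B,T1}  "a"  orig:{B}
  [0..1]={A,X2}  "bb"  orig:{A}
  [1..2]={A,X2}  "bb"  orig:{A}
  [2..3]={X2,X4,X6}  "ba"  orig:{}
  [0..2]={S}  "bbb"
  [1..3]=∅  "bba"
  [0..3]={A}  "bbba"

Original NTs in T[0,3] deriving "bbba": ["A"]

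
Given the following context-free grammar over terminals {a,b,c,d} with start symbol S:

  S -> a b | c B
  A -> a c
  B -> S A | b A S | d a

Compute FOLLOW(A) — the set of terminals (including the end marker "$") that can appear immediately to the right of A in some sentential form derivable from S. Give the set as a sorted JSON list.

Compute FIRST by fixpoint:
pass 1:
  A via A→a c: +{a}
  B via B→b A S: +{b}
  B via B→d a: +{d}
  S via S→a b: +{a}
  S via S→c B: +{c}
  FIRST(S)={a,c}  FIRST(A)={a}  FIRST(B)={b,d}
pass 2:
  B via B→S A: +{a,c}
  FIRST(S)={a,c}  FIRST(A)={a}  FIRST(B)={a,b,c,d}
pass 3: done
  FIRST(S)={a,c}  FIRST(A)={a}  FIRST(B)={a,b,c,d}

FOLLOW iteration:
seed FOLLOW(S) with $
[1]
  B→S A: FOLLOW(S) ⊇ FIRST(A) = {a}; new: +{a}
  B→b A S: FOLLOW(A) ⊇ FIRST(S) = {a,c}; new: +{a,c}
  S→c B: FOLLOW(B) ⊇ FOLLOW(S) ⊇ {$,a}; new: +{$,a}
  FOLLOW(S)={$,a}  FOLLOW(A)={a,c}  FOLLOW(B)={$,a}
[2]
  B→S A: FOLLOW(A) ⊇ FOLLOW(B) ⊇ {$,a}; new: +{$}
  FOLLOW(S)={$,a}  FOLLOW(A)={$,a,c}  FOLLOW(B)={$,a}
[3] — fixpoint
  FOLLOW(S)={$,a}  FOLLOW(A)={$,a,c}  FOLLOW(B)={$,a}

FOLLOW(A) = ["$", "a", "c"]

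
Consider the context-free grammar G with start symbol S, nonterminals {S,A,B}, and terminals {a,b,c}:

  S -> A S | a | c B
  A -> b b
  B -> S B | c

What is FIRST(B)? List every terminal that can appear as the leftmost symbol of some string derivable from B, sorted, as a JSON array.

FIRST iteration:
round 1:
  A via A→b b: +{b}
  B via B→c: +{c}
  S via S→A S: +{b}
  S via S→a: +{a}
  S via S→c B: +{c}
  FIRST(S)={a,b,c}  FIRST(A)={b}  FIRST(B)={c}
round 2:
  B via B→S B: +{a,b}
  FIRST(S)={a,b,c}  FIRST(A)={b}  FIRST(B)={a,b,c}
round 3: (no change)
  FIRST(S)={a,b,c}  FIRST(A)={b}  FIRST(B)={a,b,c}

FIRST(B) = ["a", "b", "c"]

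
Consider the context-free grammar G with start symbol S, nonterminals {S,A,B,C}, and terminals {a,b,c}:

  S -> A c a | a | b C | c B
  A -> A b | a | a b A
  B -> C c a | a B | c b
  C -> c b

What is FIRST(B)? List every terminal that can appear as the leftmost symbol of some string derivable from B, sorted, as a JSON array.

FIRST iteration:
[1]
  A via A→a: +{a}
  B via B→a B: +{a}
  B via B→c b: +{c}
  C via C→c b: +{c}
  S via S→A c a: +{a}
  S via S→b C: +{b}
  S via S→c B: +{c}
  FIRST(S)={a,b,c}  FIRST(A)={a}  FIRST(B)={a,c}  FIRST(C)={c}
[2] (stable)
  FIRST(S)={a,b,c}  FIRST(A)={a}  FIRST(B)={a,c}  FIRST(C)={c}

FIRST(B) = ["a", "c"]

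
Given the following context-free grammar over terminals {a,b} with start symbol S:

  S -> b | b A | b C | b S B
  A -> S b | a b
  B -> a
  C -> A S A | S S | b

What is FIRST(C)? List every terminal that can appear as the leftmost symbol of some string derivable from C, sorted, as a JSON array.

FIRST iteration:
[1]
  A via A→a b: +{a}
  B via B→a: +{a}
  C via C→A S A: +{a}
  C via C→b: +{b}
  S via S→b: +{b}
  S: {b}  A: {a}  B: {a}  C: {a,b}
[2]
  A via A→S b: +{b}
  S: {b}  A: {a,b}  B: {a}  C: {a,b}
[3] (no change)
  S: {b}  A: {a,b}  B: {a}  C: {a,b}

FIRST(C) = ["a", "b"]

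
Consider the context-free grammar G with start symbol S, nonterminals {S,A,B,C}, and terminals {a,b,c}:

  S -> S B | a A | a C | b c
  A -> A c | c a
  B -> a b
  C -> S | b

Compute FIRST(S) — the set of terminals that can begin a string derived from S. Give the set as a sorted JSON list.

FIRST sets, iterate to fixpoint:
iter 1:
  A via A→c a: +{c}
  B via B→a b: +{a}
  C via C→b: +{b}
  S via S→a A: +{a}
  S via S→b c: +{b}
  FIRST[S]={a,b}  FIRST[A]={c}  FIRST[B]={a}  FIRST[C]={b}
iter 2:
  C via C→S: +{a}
  FIRST[S]={a,b}  FIRST[A]={c}  FIRST[B]={a}  FIRST[C]={a,b}
iter 3: done
  FIRST[S]={a,b}  FIRST[A]={c}  FIRST[B]={a}  FIRST[C]={a,b}

FIRST(S) = ["a", "b"]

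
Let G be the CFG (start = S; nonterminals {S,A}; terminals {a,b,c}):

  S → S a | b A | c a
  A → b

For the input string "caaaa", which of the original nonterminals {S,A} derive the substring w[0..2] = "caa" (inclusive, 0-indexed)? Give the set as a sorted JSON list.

CNF form of G:
  S -> S T0 | T1 A | T2 T0
  A -> b
  T0 -> a
  T1 -> b
  T2 -> c

Fill CYK table bottom-up (cells [i..j] with 0 ≤ i ≤ j ≤ 2 only):
  T[0,0] 'c' = {T2}  orig:{}
  T[1,1] 'a' = {T0}  orig:{}
  T[2,2] 'a' = {T0}  orig:{}
  T[0,1] 'ca' = {S}
  T[1,2] 'aa' = ∅
  T[0,2] 'caa' = {S}

Original NTs in T[0,2] deriving "caa": ["S"]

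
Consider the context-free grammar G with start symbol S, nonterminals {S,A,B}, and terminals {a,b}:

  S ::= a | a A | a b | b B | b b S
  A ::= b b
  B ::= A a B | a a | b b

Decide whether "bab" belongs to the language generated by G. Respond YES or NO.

Convert to CNF:
  S -> T0 B | T0 X3 | T1 A | T1 T0 | a
  A -> T0 T0
  B -> A X2 | T0 T0 | T1 T1
  T0 -> b
  T1 -> a
  X2 -> T1 B
  X3 -> T0 S

CYK fill:
  [0..0]={T0}  "b"  orig:{}
  [1..1]={S,T1}  "a"  orig:{S}
  [2..2]={T0}  "b"  orig:{}
  [0..1]={X3}  "ba"  orig:{}
  [1..2]={S}  "ab"
  [0..2]={X3}  "bab"  orig:{}

S ∉ T[0,2] ⇒ NO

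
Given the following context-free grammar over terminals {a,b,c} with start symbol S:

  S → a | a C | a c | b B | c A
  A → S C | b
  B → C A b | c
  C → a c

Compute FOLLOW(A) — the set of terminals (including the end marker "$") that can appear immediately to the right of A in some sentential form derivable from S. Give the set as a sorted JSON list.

FIRST iteration:
iter 1:
  A via A→b: +{b}
  B via B→c: +{c}
  C via C→a c: +{a}
  S via S→a: +{a}
  S via S→b B: +{b}
  S via S→c A: +{c}
  FIRST[S]={a,b,c}  FIRST[A]={b}  FIRST[B]={c}  FIRST[C]={a}
iter 2:
  A via A→S C: +{a,c}
  B via B→C A b: +{a}
  FIRST[S]={a,b,c}  FIRST[A]={a,b,c}  FIRST[B]={a,c}  FIRST[C]={a}
iter 3: done
  FIRST[S]={a,b,c}  FIRST[A]={a,b,c}  FIRST[B]={a,c}  FIRST[C]={a}

FOLLOW sets:
initialize: $ ∈ FOLLOW(S)
iter 1:
  A→S C: FOLLOW(S) ⊇ FIRST(C) = {a}; new: +{a}
  B→C A b: FOLLOW(C) ⊇ FIRST(A) = {a,b,c}; new: +{a,b,c}
  B→C A b: FOLLOW(A) ⊇ FIRST(b) = {b}; new: +{b}
  S→a C: FOLLOW(C) ⊇ FOLLOW(S) ⊇ {$,a}; new: +{$}
  S→b B: FOLLOW(B) ⊇ FOLLOW(S) ⊇ {$,a}; new: +{$,a}
  S→c A: FOLLOW(A) ⊇ FOLLOW(S) ⊇ {$,a}; new: +{$,a}
  FOLLOW(S)={$,a}  FOLLOW(A)={$,a,b}  FOLLOW(B)={$,a}  FOLLOW(C)={$,a,b,c}
iter 2: done
  FOLLOW(S)={$,a}  FOLLOW(A)={$,a,b}  FOLLOW(B)={$,a}  FOLLOW(C)={$,a,b,c}

FOLLOW(A) = ["$", "a", "b"]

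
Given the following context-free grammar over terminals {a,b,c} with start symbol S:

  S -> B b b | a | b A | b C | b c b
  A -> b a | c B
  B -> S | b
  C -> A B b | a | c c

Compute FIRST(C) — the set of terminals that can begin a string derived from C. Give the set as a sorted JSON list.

Compute FIRST by fixpoint:
pass 1:
  A via A→b a: +{b}
  A via A→c B: +{c}
  B via B→b: +{b}
  C via C→A B b: +{b,c}
  C via C→a: +{a}
  S via S→B b b: +{b}
  S via S→a: +{a}
  FIRST(S)={a,b}  FIRST(A)={b,c}  FIRST(B)={b}  FIRST(C)={a,b,c}
pass 2:
  B via B→S: +{a}
  FIRST(S)={a,b}  FIRST(A)={b,c}  FIRST(B)={a,b}  FIRST(C)={a,b,c}
pass 3: — fixpoint
  FIRST(S)={a,b}  FIRST(A)={b,c}  FIRST(B)={a,b}  FIRST(C)={a,b,c}

FIRST(C) = ["a", "b", "c"]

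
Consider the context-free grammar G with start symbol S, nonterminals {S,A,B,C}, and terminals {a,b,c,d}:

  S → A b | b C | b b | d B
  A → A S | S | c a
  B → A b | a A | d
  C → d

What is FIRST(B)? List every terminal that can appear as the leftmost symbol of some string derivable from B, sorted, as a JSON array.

FIRST sets, iterate to fixpoint:
iter 1:
  A via A→c a: +{c}
  B via B→A b: +{c}
  B via B→a A: +{a}
  B via B→d: +{d}
  C via C→d: +{d}
  S via S→A b: +{c}
  S via S→b C: +{b}
  S via S→d B: +{d}
  FIRST(S)={b,c,d}  FIRST(A)={c}  FIRST(B)={a,c,d}  FIRST(C)={d}
iter 2:
  A via A→S: +{b,d}
  B via B→A b: +{b}
  FIRST(S)={b,c,d}  FIRST(A)={b,c,d}  FIRST(B)={a,b,c,d}  FIRST(C)={d}
iter 3: (stable)
  FIRST(S)={b,c,d}  FIRST(A)={b,c,d}  FIRST(B)={a,b,c,d}  FIRST(C)={d}

FIRST(B) = ["a", "b", "c", "d"]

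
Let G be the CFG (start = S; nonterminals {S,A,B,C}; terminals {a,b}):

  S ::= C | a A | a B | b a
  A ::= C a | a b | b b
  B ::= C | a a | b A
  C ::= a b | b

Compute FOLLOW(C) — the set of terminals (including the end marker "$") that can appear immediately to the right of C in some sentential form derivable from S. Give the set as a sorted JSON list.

FIRST sets, iterate to fixpoint:
round 1:
  A via A→a b: +{a}
  A via A→b b: +{b}
  B via B→a a: +{a}
  B via B→b A: +{b}
  C via C→a b: +{a}
  C via C→b: +{b}
  S via S→C: +{a,b}
  S: {a,b}  A: {a,b}  B: {a,b}  C: {a,b}
round 2: done
  S: {a,b}  A: {a,b}  B: {a,b}  C: {a,b}

FOLLOW sets:
seed FOLLOW(S) with $
pass 1:
  A→C a: FOLLOW(C) ⊇ FIRST(a) = {a}; new: +{a}
  S→C: FOLLOW(C) ⊇ FOLLOW(S) ⊇ {$}; new: +{$}
  S→a A: FOLLOW(A) ⊇ FOLLOW(S) ⊇ {$}; new: +{$}
  S→a B: FOLLOW(B) ⊇ FOLLOW(S) ⊇ {$}; new: +{$}
  S: {$}  A: {$}  B: {$}  C: {$,a}
pass 2: (no change)
  S: {$}  A: {$}  B: {$}  C: {$,a}

FOLLOW(C) = ["$", "a"]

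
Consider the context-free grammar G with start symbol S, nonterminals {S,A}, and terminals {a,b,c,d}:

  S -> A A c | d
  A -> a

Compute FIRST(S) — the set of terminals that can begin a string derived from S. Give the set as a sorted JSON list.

FIRST sets, iterate to fixpoint:
iter 1:
  A via A→a: +{a}
  S via S→A A c: +{a}
  S via S→d: +{d}
  S: {a,d}  A: {a}
iter 2: (stable)
  S: {a,d}  A: {a}

FIRST(S) = ["a", "d"]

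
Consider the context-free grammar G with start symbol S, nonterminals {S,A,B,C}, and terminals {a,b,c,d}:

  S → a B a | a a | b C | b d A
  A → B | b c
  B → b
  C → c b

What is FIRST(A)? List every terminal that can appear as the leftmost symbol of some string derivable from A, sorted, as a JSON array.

FIRST sets, iterate to fixpoint:
iter 1:
  A via A→b c: +{b}
  B via B→b: +{b}
  C via C→c b: +{c}
  S via S→a B a: +{a}
  S via S→b C: +{b}
  S: {a,b}  A: {b}  B: {b}  C: {c}
iter 2: — fixpoint
  S: {a,b}  A: {b}  B: {b}  C: {c}

FIRST(A) = ["b"]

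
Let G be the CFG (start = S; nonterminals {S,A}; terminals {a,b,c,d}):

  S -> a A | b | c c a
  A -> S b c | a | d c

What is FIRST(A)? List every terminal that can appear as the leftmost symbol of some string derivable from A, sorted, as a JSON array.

Compute FIRST by fixpoint:
pass 1:
  A via A→a: +{a}
  A via A→d c: +{d}
  S via S→a A: +{a}
  S via S→b: +{b}
  S via S→c c a: +{c}
  FIRST[S]={a,b,c}  FIRST[A]={a,d}
pass 2:
  A via A→S b c: +{b,c}
  FIRST[S]={a,b,c}  FIRST[A]={a,b,c,d}
pass 3: — fixpoint
  FIRST[S]={a,b,c}  FIRST[A]={a,b,c,d}

FIRST(A) = ["a", "b", "c", "d"]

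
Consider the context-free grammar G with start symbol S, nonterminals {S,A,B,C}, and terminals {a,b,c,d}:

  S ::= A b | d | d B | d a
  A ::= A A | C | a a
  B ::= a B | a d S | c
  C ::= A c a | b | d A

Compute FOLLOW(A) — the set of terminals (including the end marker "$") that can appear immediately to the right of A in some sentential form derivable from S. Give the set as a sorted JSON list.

FIRST sets, iterate to fixpoint:
round 1:
  A via A→a a: +{a}
  B via B→a B: +{a}
  B via B→c: +{c}
  C via C→A c a: +{a}
  C via C→b: +{b}
  C via C→d A: +{d}
  S via S→A b: +{a}
  S via S→d: +{d}
  FIRST[S]={a,d}  FIRST[A]={a}  FIRST[B]={a,c}  FIRST[C]={a,b,d}
round 2:
  A via A→C: +{b,d}
  S via S→A b: +{b}
  FIRST[S]={a,b,d}  FIRST[A]={a,b,d}  FIRST[B]={a,c}  FIRST[C]={a,b,d}
round 3: (no change)
  FIRST[S]={a,b,d}  FIRST[A]={a,b,d}  FIRST[B]={a,c}  FIRST[C]={a,b,d}

Compute FOLLOW by fixpoint:
FOLLOW(S) := {$}
iter 1:
  A→A A: FOLLOW(A) ⊇ FIRST(A) = {a,b,d}; new: +{a,b,d}
  A→C: FOLLOW(C) ⊇ FOLLOW(A) ⊇ {a,b,d}; new: +{a,b,d}
  C→A c a: FOLLOW(A) ⊇ FIRST(c) = {c}; new: +{c}
  S→d B: FOLLOW(B) ⊇ FOLLOW(S) ⊇ {$}; new: +{$}
  FOLLOW[S]={$}  FOLLOW[A]={a,b,c,d}  FOLLOW[B]={$}  FOLLOW[C]={a,b,d}
iter 2:
  A→C: FOLLOW(C) ⊇ FOLLOW(A) ⊇ {a,b,c,d}; new: +{c}
  FOLLOW[S]={$}  FOLLOW[A]={a,b,c,d}  FOLLOW[B]={$}  FOLLOW[C]={a,b,c,d}
iter 3: done
  FOLLOW[S]={$}  FOLLOW[A]={a,b,c,d}  FOLLOW[B]={$}  FOLLOW[C]={a,b,c,d}

FOLLOW(A) = ["a", "b", "c", "d"]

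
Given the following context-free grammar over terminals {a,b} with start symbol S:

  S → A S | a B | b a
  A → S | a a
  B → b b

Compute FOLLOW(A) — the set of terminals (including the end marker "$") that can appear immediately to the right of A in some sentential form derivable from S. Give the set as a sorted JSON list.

FIRST sets, iterate to fixpoint:
[1]
  A via A→a a: +{a}
  B via B→b b: +{b}
  S via S→A S: +{a}
  S via S→b a: +{b}
  S: {a,b}  A: {a}  B: {b}
[2]
  A via A→S: +{b}
  S: {a,b}  A: {a,b}  B: {b}
[3] (stable)
  S: {a,b}  A: {a,b}  B: {b}

FOLLOW iteration:
seed FOLLOW(S) with $
round 1:
  S→A S: FOLLOW(A) ⊇ FIRST(S) = {a,b}; new: +{a,b}
  S→a B: FOLLOW(B) ⊇ FOLLOW(S) ⊇ {$}; new: +{$}
  FOLLOW[S]={$}  FOLLOW[A]={a,b}  FOLLOW[B]={$}
round 2:
  A→S: FOLLOW(S) ⊇ FOLLOW(A) ⊇ {a,b}; new: +{a,b}
  S→a B: FOLLOW(B) ⊇ FOLLOW(S) ⊇ {$,a,b}; new: +{a,b}
  FOLLOW[S]={$,a,b}  FOLLOW[A]={a,b}  FOLLOW[B]={$,a,b}
round 3: (no change)
  FOLLOW[S]={$,a,b}  FOLLOW[A]={a,b}  FOLLOW[B]={$,a,b}

FOLLOW(A) = ["a", "b"]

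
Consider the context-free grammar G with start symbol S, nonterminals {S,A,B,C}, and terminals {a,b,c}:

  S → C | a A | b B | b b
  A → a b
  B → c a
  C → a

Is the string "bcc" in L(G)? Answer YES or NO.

CNF form of G:
  S -> T0 A | T1 B | T1 T1 | a
  A -> T0 T1
  B -> T2 T0
  C -> a
  T0 -> a
  T1 -> b
  T2 -> c

CYK fill:
  [0..0]={T1}  "b"  orig:{}
  [1..1]={T2}  "c"  orig:{}
  [2..2]={T2}  "c"  orig:{}
  [0..1]=∅  "bc"
  [1..2]=∅  "cc"
  [0..2]=∅  "bcc"

S ∉ T[0,2] ⇒ NO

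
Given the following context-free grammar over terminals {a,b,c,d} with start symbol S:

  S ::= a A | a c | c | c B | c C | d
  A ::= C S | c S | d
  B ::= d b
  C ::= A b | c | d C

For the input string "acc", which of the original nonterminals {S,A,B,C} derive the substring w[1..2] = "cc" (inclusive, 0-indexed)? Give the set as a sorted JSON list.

Convert to CNF:
  S -> T0 B | T0 C | T3 A | T3 T0 | c | d
  A -> C S | T0 S | d
  B -> T1 T2
  C -> A T2 | T1 C | c
  T0 -> c
  T1 -> d
  T2 -> b
  T3 -> a

CYK fill — only the sub-triangle for w[1..2]:
  T[1,1] 'c' = {C,S,T0}  orig:{C,S}
  T[2,2] 'c' = {C,S,T0}  orig:{C,S}
  T[1,2] 'cc' = {A,S}

Original NTs in T[1,2] deriving "cc": ["A", "S"]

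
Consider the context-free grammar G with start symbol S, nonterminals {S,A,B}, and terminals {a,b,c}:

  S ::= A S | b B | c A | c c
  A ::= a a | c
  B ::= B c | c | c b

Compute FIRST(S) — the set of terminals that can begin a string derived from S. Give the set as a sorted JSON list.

Compute FIRST by fixpoint:
[1]
  A via A→a a: +{a}
  A via A→c: +{c}
  B via B→c: +{c}
  S via S→A S: +{a,c}
  S via S→b B: +{b}
  FIRST[S]={a,b,c}  FIRST[A]={a,c}  FIRST[B]={c}
[2] (no change)
  FIRST[S]={a,b,c}  FIRST[A]={a,c}  FIRST[B]={c}

FIRST(S) = ["a", "b", "c"]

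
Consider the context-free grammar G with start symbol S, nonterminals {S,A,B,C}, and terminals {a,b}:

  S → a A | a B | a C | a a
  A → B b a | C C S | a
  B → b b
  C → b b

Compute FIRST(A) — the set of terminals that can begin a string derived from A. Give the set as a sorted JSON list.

FIRST sets, iterate to fixpoint:
round 1:
  A via A→a: +{a}
  B via B→b b: +{b}
  C via C→b b: +{b}
  S via S→a A: +{a}
  FIRST[S]={a}  FIRST[A]={a}  FIRST[B]={b}  FIRST[C]={b}
round 2:
  A via A→B b a: +{b}
  FIRST[S]={a}  FIRST[A]={a,b}  FIRST[B]={b}  FIRST[C]={b}
round 3: done
  FIRST[S]={a}  FIRST[A]={a,b}  FIRST[B]={b}  FIRST[C]={b}

FIRST(A) = ["a", "b"]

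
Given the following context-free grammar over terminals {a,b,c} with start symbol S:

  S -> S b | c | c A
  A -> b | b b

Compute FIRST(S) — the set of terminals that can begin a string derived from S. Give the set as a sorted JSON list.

FIRST iteration:
iter 1:
  A via A→b: +{b}
  S via S→c: +{c}
  FIRST[S]={c}  FIRST[A]={b}
iter 2: done
  FIRST[S]={c}  FIRST[A]={b}

FIRST(S) = ["c"]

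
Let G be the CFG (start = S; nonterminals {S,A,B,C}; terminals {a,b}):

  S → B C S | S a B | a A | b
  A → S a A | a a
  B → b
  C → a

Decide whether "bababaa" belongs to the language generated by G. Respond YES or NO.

CNF form of G:
  S -> B X2 | S X3 | T0 A | b
  A -> S X1 | T0 T0
  B -> b
  C -> a
  T0 -> a
  X1 -> T0 A
  X2 -> C S
  X3 -> T0 B

CYK fill:
  [0..0]={B,S}  "b"
  [1..1]={C,T0}  "a"  orig:{C}
  [2..2]={B,S}  "b"
  [3..3]={C,T0}  "a"  orig:{C}
  [4..4]={B,S}  "b"
  [5..5]={C,T0}  "a"  orig:{C}
  [6..6]={C,T0}  "a"  orig:{C}
  [0..1]=∅  "ba"
  [1..2]={X2,X3}  "ab"  orig:{}
  [2..3]=∅  "ba"
  [3..4]={X2,X3}  "ab"  orig:{}
  [4..5]=∅  "ba"
  [5..6]={A}  "aa"
  [0..2]={S}  "bab"
  [1..3]=∅  "aba"
  [2..4]={S}  "bab"
  [3..5]=∅  "aba"
  [4..6]=∅  "baa"
  [0..3]=∅  "baba"
  [1..4]={X2}  "abab"  orig:{}
  [2..5]=∅  "baba"
  [3..6]=∅  "abaa"
  [0..4]={S}  "babab"
  [1..5]=∅  "ababa"
  [2..6]=∅  "babaa"
  [0..5]=∅  "bababa"
  [1..6]=∅  "ababaa"
  [0..6]=∅  "bababaa"

S ∉ T[0,6] ⇒ NO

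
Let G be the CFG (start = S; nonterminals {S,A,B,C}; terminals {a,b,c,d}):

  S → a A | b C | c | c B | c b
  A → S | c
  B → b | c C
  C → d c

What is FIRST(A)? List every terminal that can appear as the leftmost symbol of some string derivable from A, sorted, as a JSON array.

FIRST iteration:
iter 1:
  A via A→c: +{c}
  B via B→b: +{b}
  B via B→c C: +{c}
  C via C→d c: +{d}
  S via S→a A: +{a}
  S via S→b C: +{b}
  S via S→c: +{c}
  S: {a,b,c}  A: {c}  B: {b,c}  C: {d}
iter 2:
  A via A→S: +{a,b}
  S: {a,b,c}  A: {a,b,c}  B: {b,c}  C: {d}
iter 3: (no change)
  S: {a,b,c}  A: {a,b,c}  B: {b,c}  C: {d}

FIRST(A) = ["a", "b", "c"]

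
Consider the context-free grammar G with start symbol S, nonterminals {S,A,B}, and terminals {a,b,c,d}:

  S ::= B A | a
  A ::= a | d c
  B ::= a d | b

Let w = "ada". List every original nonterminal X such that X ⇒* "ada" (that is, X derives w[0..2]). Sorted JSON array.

CNF form of G:
  S -> B A | a
  A -> T0 T1 | a
  B -> T2 T0 | b
  T0 -> d
  T1 -> c
  T2 -> a

CYK table (by increasing span) — only the sub-triangle for w[0..2]:
  T[0,0] 'a' = {A,S,T2}  orig:{A,S}
  T[1,1] 'd' = {T0}  orig:{}
  T[2,2] 'a' = {A,S,T2}  orig:{A,S}
  T[0,1] 'ad' = {B}
  T[1,2] 'da' = ∅
  T[0,2] 'ada' = {S}

Original NTs in T[0,2] deriving "ada": ["S"]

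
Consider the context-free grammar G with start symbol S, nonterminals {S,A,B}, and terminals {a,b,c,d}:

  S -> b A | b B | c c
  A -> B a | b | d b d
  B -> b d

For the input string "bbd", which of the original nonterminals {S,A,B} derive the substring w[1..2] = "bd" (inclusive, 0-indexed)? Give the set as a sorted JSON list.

CNF form of G:
  S -> T2 A | T2 B | T3 T3
  A -> B T0 | T1 X4 | b
  B -> T2 T1
  T0 -> a
  T1 -> d
  T2 -> b
  T3 -> c
  X4 -> T2 T1

Fill CYK table bottom-up, restricted to cells inside w[1..2]:
  T[1,1] 'b' = {A,T2}  orig:{A}
  T[2,2] 'd' = {T1}  orig:{}
  T[1,2] 'bd' = {B,X4}  orig:{B}

Original NTs in T[1,2] deriving "bd": ["B"]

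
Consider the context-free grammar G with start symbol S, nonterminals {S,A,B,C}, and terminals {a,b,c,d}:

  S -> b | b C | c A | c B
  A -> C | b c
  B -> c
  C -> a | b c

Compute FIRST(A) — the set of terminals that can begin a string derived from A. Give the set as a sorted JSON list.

FIRST iteration:
iter 1:
  A via A→b c: +{b}
  B via B→c: +{c}
  C via C→a: +{a}
  C via C→b c: +{b}
  S via S→b: +{b}
  S via S→c A: +{c}
  FIRST[S]={b,c}  FIRST[A]={b}  FIRST[B]={c}  FIRST[C]={a,b}
iter 2:
  A via A→C: +{a}
  FIRST[S]={b,c}  FIRST[A]={a,b}  FIRST[B]={c}  FIRST[C]={a,b}
iter 3: (no change)
  FIRST[S]={b,c}  FIRST[A]={a,b}  FIRST[B]={c}  FIRST[C]={a,b}

FIRST(A) = ["a", "b"]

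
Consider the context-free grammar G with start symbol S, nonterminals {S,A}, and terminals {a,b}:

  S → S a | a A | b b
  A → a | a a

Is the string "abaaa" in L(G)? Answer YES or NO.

CNF form of G:
  S -> S T0 | T0 A | T1 T1
  A -> T0 T0 | a
  T0 -> a
  T1 -> b

CYK table (by increasing span):
  T[0,0] 'a' = {A,T0}  orig:{A}
  T[1,1] 'b' = {T1}  orig:{}
  T[2,2] 'a' = {A,T0}  orig:{A}
  T[3,3] 'a' = {A,T0}  orig:{A}
  T[4,4] 'a' = {A,T0}  orig:{A}
  T[0,1] 'ab' = ∅
  T[1,2] 'ba' = ∅
  T[2,3] 'aa' = {A,S}
  T[3,4] 'aa' = {A,S}
  T[0,2] 'aba' = ∅
  T[1,3] 'baa' = ∅
  T[2,4] 'aaa' = {S}
  T[0,3] 'abaa' = ∅
  T[1,4] 'baaa' = ∅
  T[0,4] 'abaaa' = ∅

S ∉ T[0,4] ⇒ NO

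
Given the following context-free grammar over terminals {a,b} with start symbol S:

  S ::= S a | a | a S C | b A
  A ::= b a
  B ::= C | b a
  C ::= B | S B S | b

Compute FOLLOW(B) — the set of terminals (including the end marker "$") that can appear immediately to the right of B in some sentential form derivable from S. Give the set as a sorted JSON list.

Compute FIRST by fixpoint:
round 1:
  A via A→b a: +{b}
  B via B→b a: +{b}
  C via C→B: +{b}
  S via S→a: +{a}
  S via S→b A: +{b}
  S: {a,b}  A: {b}  B: {b}  C: {b}
round 2:
  C via C→S B S: +{a}
  S: {a,b}  A: {b}  B: {b}  C: {a,b}
round 3:
  B via B→C: +{a}
  S: {a,b}  A: {b}  B: {a,b}  C: {a,b}
round 4: done
  S: {a,b}  A: {b}  B: {a,b}  C: {a,b}

Compute FOLLOW by fixpoint:
FOLLOW(S) := {$}
iter 1:
  C→S B S: FOLLOW(S) ⊇ FIRST(B) = {a,b}; new: +{a,b}
  C→S B S: FOLLOW(B) ⊇ FIRST(S) = {a,b}; new: +{a,b}
  S→a S C: FOLLOW(C) ⊇ FOLLOW(S) ⊇ {$,a,b}; new: +{$,a,b}
  S→b A: FOLLOW(A) ⊇ FOLLOW(S) ⊇ {$,a,b}; new: +{$,a,b}
  FOLLOW[S]={$,a,b}  FOLLOW[A]={$,a,b}  FOLLOW[B]={a,b}  FOLLOW[C]={$,a,b}
iter 2:
  C→B: FOLLOW(B) ⊇ FOLLOW(C) ⊇ {$,a,b}; new: +{$}
  FOLLOW[S]={$,a,b}  FOLLOW[A]={$,a,b}  FOLLOW[B]={$,a,b}  FOLLOW[C]={$,a,b}
iter 3: — fixpoint
  FOLLOW[S]={$,a,b}  FOLLOW[A]={$,a,b}  FOLLOW[B]={$,a,b}  FOLLOW[C]={$,a,b}

FOLLOW(B) = ["$", "a", "b"]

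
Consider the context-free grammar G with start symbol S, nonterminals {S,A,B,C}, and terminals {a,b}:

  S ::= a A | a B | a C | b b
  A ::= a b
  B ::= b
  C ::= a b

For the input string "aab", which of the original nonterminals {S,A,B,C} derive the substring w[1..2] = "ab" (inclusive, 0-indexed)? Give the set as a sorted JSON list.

Convert to CNF:
  S -> T0 A | T0 B | T0 C | T1 T1
  A -> T0 T1
  B -> b
  C -> T0 T1
  T0 -> a
  T1 -> b

CYK fill — only the sub-triangle for w[1..2]:
  [1..1]={T0}  "a"  orig:{}
  [2..2]={B,T1}  "b"  orig:{B}
  [1..2]={A,C,S}  "ab"

Original NTs in T[1,2] deriving "ab": ["A", "C", "S"]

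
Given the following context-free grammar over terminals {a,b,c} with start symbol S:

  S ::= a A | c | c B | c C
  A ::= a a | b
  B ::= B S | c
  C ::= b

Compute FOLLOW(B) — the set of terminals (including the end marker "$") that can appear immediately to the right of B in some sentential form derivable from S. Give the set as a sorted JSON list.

FIRST sets, iterate to fixpoint:
pass 1:
  A via A→a a: +{a}
  A via A→b: +{b}
  B via B→c: +{c}
  C via C→b: +{b}
  S via S→a A: +{a}
  S via S→c: +{c}
  FIRST[S]={a,c}  FIRST[A]={a,b}  FIRST[B]={c}  FIRST[C]={b}
pass 2: (no change)
  FIRST[S]={a,c}  FIRST[A]={a,b}  FIRST[B]={c}  FIRST[C]={b}

Compute FOLLOW by fixpoint:
initialize: $ ∈ FOLLOW(S)
iter 1:
  B→B S: FOLLOW(B) ⊇ FIRST(S) = {a,c}; new: +{a,c}
  B→B S: FOLLOW(S) ⊇ FOLLOW(B) ⊇ {a,c}; new: +{a,c}
  S→a A: FOLLOW(A) ⊇ FOLLOW(S) ⊇ {$,a,c}; new: +{$,a,c}
  S→c B: FOLLOW(B) ⊇ FOLLOW(S) ⊇ {$,a,c}; new: +{$}
  S→c C: FOLLOW(C) ⊇ FOLLOW(S) ⊇ {$,a,c}; new: +{$,a,c}
  S: {$,a,c}  A: {$,a,c}  B: {$,a,c}  C: {$,a,c}
iter 2: (stable)
  S: {$,a,c}  A: {$,a,c}  B: {$,a,c}  C: {$,a,c}

FOLLOW(B) = ["$", "a", "c"]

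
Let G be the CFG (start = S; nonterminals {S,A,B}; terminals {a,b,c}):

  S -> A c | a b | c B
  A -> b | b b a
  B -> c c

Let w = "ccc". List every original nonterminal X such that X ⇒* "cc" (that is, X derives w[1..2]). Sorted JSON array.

CNF form of G:
  S -> A T2 | T1 T0 | T2 B
  A -> T0 X3 | b
  B -> T2 T2
  T0 -> b
  T1 -> a
  T2 -> c
  X3 -> T0 T1

CYK fill — only the sub-triangle for w[1..2]:
  T[1,1] 'c' = {T2}  orig:{}
  T[2,2] 'c' = {T2}  orig:{}
  T[1,2] 'cc' = {B}

Original NTs in T[1,2] deriving "cc": ["B"]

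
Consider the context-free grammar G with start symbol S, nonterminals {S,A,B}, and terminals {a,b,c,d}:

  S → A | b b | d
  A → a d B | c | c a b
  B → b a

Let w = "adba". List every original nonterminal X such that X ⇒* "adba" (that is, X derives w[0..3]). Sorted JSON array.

CNF form of G:
  S -> T0 X6 | T2 X7 | T3 T3 | c | d
  A -> T0 X4 | T2 X5 | c
  B -> T3 T0
  T0 -> a
  T1 -> d
  T2 -> c
  T3 -> b
  X4 -> T1 B
  X5 -> T0 T3
  X6 -> T1 B
  X7 -> T0 T3

Fill CYK table bottom-up, restricted to cells inside w[0..3]:
  cell(0,0) a: {T0}  orig:{}
  cell(1,1) d: {S,T1}  orig:{S}
  cell(2,2) b: {T3}  orig:{}
  cell(3,3) a: {T0}  orig:{}
  cell(0,1) ad: ∅
  cell(1,2) db: ∅
  cell(2,3) ba: {B}
  cell(0,2) adb: ∅
  cell(1,3) dba: {X4,X6}  orig:{}
  cell(0,3) adba: {A,S}

Original NTs in T[0,3] deriving "adba": ["A", "S"]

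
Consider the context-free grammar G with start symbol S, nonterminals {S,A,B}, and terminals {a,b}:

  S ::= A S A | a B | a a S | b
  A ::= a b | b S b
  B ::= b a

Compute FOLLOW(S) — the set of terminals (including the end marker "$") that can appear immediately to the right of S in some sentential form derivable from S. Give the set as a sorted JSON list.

FIRST iteration:
iter 1:
  A via A→a b: +{a}
  A via A→b S b: +{b}
  B via B→b a: +{b}
  S via S→A S A: +{a,b}
  FIRST[S]={a,b}  FIRST[A]={a,b}  FIRST[B]={b}
iter 2: done
  FIRST[S]={a,b}  FIRST[A]={a,b}  FIRST[B]={b}

FOLLOW sets:
seed FOLLOW(S) with $
pass 1:
  A→b S b: FOLLOW(S) ⊇ FIRST(b) = {b}; new: +{b}
  S→A S A: FOLLOW(A) ⊇ FIRST(S) = {a,b}; new: +{a,b}
  S→A S A: FOLLOW(S) ⊇ FIRST(A) = {a,b}; new: +{a}
  S→A S A: FOLLOW(A) ⊇ FOLLOW(S) ⊇ {$,a,b}; new: +{$}
  S→a B: FOLLOW(B) ⊇ FOLLOW(S) ⊇ {$,a,b}; new: +{$,a,b}
  FOLLOW[S]={$,a,b}  FOLLOW[A]={$,a,b}  FOLLOW[B]={$,a,b}
pass 2: — fixpoint
  FOLLOW[S]={$,a,b}  FOLLOW[A]={$,a,b}  FOLLOW[B]={$,a,b}

FOLLOW(S) = ["$", "a", "b"]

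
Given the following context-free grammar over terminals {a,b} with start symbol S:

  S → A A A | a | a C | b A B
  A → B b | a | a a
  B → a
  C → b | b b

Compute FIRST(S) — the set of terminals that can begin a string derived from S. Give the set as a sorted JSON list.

Compute FIRST by fixpoint:
[1]
  A via A→a: +{a}
  B via B→a: +{a}
  C via C→b: +{b}
  S via S→A A A: +{a}
  S via S→b A B: +{b}
  FIRST[S]={a,b}  FIRST[A]={a}  FIRST[B]={a}  FIRST[C]={b}
[2] done
  FIRST[S]={a,b}  FIRST[A]={a}  FIRST[B]={a}  FIRST[C]={b}

FIRST(S) = ["a", "b"]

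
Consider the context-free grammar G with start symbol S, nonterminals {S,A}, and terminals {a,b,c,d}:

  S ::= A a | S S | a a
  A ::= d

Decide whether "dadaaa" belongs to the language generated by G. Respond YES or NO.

Convert to CNF:
  S -> A T0 | S S | T0 T0
  A -> d
  T0 -> a

Fill CYK table bottom-up:
  [0..0]={A}  "d"
  [1..1]={T0}  "a"  orig:{}
  [2..2]={A}  "d"
  [3..3]={T0}  "a"  orig:{}
  [4..4]={T0}  "a"  orig:{}
  [5..5]={T0}  "a"  orig:{}
  [0..1]={S}  "da"
  [1..2]=∅  "ad"
  [2..3]={S}  "da"
  [3..4]={S}  "aa"
  [4..5]={S}  "aa"
  [0..2]=∅  "dad"
  [1..3]=∅  "ada"
  [2..4]=∅  "daa"
  [3..5]=∅  "aaa"
  [0..3]={S}  "dada"
  [1..4]=∅  "adaa"
  [2..5]={S}  "daaa"
  [0..4]=∅  "dadaa"
  [1..5]=∅  "adaaa"
  [0..5]={S}  "dadaaa"

S ∈ T[0,5] ⇒ YES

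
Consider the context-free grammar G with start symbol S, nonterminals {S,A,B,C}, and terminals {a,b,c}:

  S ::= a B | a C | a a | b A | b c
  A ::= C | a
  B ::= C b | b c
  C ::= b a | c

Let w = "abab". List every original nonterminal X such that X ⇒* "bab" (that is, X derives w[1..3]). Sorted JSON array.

Convert to CNF:
  S -> T0 A | T0 T2 | T1 B | T1 C | T1 T1
  A -> T0 T1 | a | c
  B -> C T0 | T0 T2
  C -> T0 T1 | c
  T0 -> b
  T1 -> a
  T2 -> c

CYK table (by increasing span), restricted to cells inside w[1..3]:
  [1..1]={T0}  "b"  orig:{}
  [2..2]={A,T1}  "a"  orig:{A}
  [3..3]={T0}  "b"  orig:{}
  [1..2]={A,C,S}  "ba"
  [2..3]=∅  "ab"
  [1..3]={B}  "bab"

Original NTs in T[1,3] deriving "bab": ["B"]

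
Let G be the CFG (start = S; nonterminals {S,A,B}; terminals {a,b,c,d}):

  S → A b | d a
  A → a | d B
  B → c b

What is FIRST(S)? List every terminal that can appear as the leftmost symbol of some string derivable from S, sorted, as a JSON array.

FIRST iteration:
iter 1:
  A via A→a: +{a}
  A via A→d B: +{d}
  B via B→c b: +{c}
  S via S→A b: +{a,d}
  FIRST(S)={a,d}  FIRST(A)={a,d}  FIRST(B)={c}
iter 2: (stable)
  FIRST(S)={a,d}  FIRST(A)={a,d}  FIRST(B)={c}

FIRST(S) = ["a", "d"]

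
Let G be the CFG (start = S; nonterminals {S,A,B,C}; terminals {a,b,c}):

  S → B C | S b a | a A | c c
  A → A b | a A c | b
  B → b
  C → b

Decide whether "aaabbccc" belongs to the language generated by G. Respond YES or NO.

CNF form of G:
  S -> B C | S X4 | T1 A | T2 T2
  A -> A T0 | T1 X3 | b
  B -> b
  C -> b
  T0 -> b
  T1 -> a
  T2 -> c
  X3 -> A T2
  X4 -> T0 T1

CYK table (by increasing span):
  [0..0]={T1}  "a"  orig:{}
  [1..1]={T1}  "a"  orig:{}
  [2..2]={T1}  "a"  orig:{}
  [3..3]={A,B,C,T0}  "b"  orig:{A,B,C}
  [4..4]={A,B,C,T0}  "b"  orig:{A,B,C}
  [5..5]={T2}  "c"  orig:{}
  [6..6]={T2}  "c"  orig:{}
  [7..7]={T2}  "c"  orig:{}
  [0..1]=∅  "aa"
  [1..2]=∅  "aa"
  [2..3]={S}  "ab"
  [3..4]={A,S}  "bb"
  [4..5]={X3}  "bc"  orig:{}
  [5..6]={S}  "cc"
  [6..7]={S}  "cc"
  [0..2]=∅  "aaa"
  [1..3]=∅  "aab"
  [2..4]={S}  "abb"
  [3..5]={X3}  "bbc"  orig:{}
  [4..6]=∅  "bcc"
  [5..7]=∅  "ccc"
  [0..3]=∅  "aaab"
  [1..4]=∅  "aabb"
  [2..5]={A}  "abbc"
  [3..6]=∅  "bbcc"
  [4..7]=∅  "bccc"
  [0..4]=∅  "aaabb"
  [1..5]={S}  "aabbc"
  [2..6]={X3}  "abbcc"  orig:{}
  [3..7]=∅  "bbccc"
  [0..5]=∅  "aaabbc"
  [1..6]={A}  "aabbcc"
  [2..7]=∅  "abbccc"
  [0..6]={S}  "aaabbcc"
  [1..7]={X3}  "aabbccc"  orig:{}
  [0..7]={A}  "aaabbccc"

S ∉ T[0,7] ⇒ NO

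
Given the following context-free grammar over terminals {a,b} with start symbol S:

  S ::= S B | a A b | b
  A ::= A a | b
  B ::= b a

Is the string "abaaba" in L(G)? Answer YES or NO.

CNF form of G:
  S -> S B | T0 X2 | b
  A -> A T0 | b
  B -> T1 T0
  T0 -> a
  T1 -> b
  X2 -> A T1

Fill CYK table bottom-up:
  cell(0,0) a: {T0}  orig:{}
  cell(1,1) b: {A,S,T1}  orig:{A,S}
  cell(2,2) a: {T0}  orig:{}
  cell(3,3) a: {T0}  orig:{}
  cell(4,4) b: {A,S,T1}  orig:{A,S}
  cell(5,5) a: {T0}  orig:{}
  cell(0,1) ab: ∅
  cell(1,2) ba: {A,B}
  cell(2,3) aa: ∅
  cell(3,4) ab: ∅
  cell(4,5) ba: {A,B}
  cell(0,2) aba: ∅
  cell(1,3) baa: {A}
  cell(2,4) aab: ∅
  cell(3,5) aba: ∅
  cell(0,3) abaa: ∅
  cell(1,4) baab: {X2}  orig:{}
  cell(2,5) aaba: ∅
  cell(0,4) abaab: {S}
  cell(1,5) baaba: ∅
  cell(0,5) abaaba: ∅

S ∉ T[0,5] ⇒ NO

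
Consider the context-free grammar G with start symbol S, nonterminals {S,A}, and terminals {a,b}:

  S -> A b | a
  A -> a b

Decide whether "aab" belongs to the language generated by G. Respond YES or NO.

Convert to CNF:
  S -> A T1 | a
  A -> T0 T1
  T0 -> a
  T1 -> b

Fill CYK table bottom-up:
  cell(0,0) a: {S,T0}  orig:{S}
  cell(1,1) a: {S,T0}  orig:{S}
  cell(2,2) b: {T1}  orig:{}
  cell(0,1) aa: ∅
  cell(1,2) ab: {A}
  cell(0,2) aab: ∅

S ∉ T[0,2] ⇒ NO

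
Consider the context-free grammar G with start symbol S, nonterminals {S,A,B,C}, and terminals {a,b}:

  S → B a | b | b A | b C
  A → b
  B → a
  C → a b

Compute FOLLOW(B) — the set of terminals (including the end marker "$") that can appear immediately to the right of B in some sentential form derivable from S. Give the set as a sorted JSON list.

FIRST sets, iterate to fixpoint:
round 1:
  A via A→b: +{b}
  B via B→a: +{a}
  C via C→a b: +{a}
  S via S→B a: +{a}
  S via S→b: +{b}
  FIRST[S]={a,b}  FIRST[A]={b}  FIRST[B]={a}  FIRST[C]={a}
round 2: — fixpoint
  FIRST[S]={a,b}  FIRST[A]={b}  FIRST[B]={a}  FIRST[C]={a}

FOLLOW iteration:
initialize: $ ∈ FOLLOW(S)
[1]
  S→B a: FOLLOW(B) ⊇ FIRST(a) = {a}; new: +{a}
  S→b A: FOLLOW(A) ⊇ FOLLOW(S) ⊇ {$}; new: +{$}
  S→b C: FOLLOW(C) ⊇ FOLLOW(S) ⊇ {$}; new: +{$}
  FOLLOW(S)={$}  FOLLOW(A)={$}  FOLLOW(B)={a}  FOLLOW(C)={$}
[2] — fixpoint
  FOLLOW(S)={$}  FOLLOW(A)={$}  FOLLOW(B)={a}  FOLLOW(C)={$}

FOLLOW(B) = ["a"]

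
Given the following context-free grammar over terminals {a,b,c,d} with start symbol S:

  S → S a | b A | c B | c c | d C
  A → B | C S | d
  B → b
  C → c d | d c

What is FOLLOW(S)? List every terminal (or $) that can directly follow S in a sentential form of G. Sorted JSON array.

FIRST iteration:
pass 1:
  A via A→d: +{d}
  B via B→b: +{b}
  C via C→c d: +{c}
  C via C→d c: +{d}
  S via S→b A: +{b}
  S via S→c B: +{c}
  S via S→d C: +{d}
  S: {b,c,d}  A: {d}  B: {b}  C: {c,d}
pass 2:
  A via A→B: +{b}
  A via A→C S: +{c}
  S: {b,c,d}  A: {b,c,d}  B: {b}  C: {c,d}
pass 3: done
  S: {b,c,d}  A: {b,c,d}  B: {b}  C: {c,d}

Compute FOLLOW by fixpoint:
initialize: $ ∈ FOLLOW(S)
round 1:
  A→C S: FOLLOW(C) ⊇ FIRST(S) = {b,c,d}; new: +{b,c,d}
  S→S a: FOLLOW(S) ⊇ FIRST(a) = {a}; new: +{a}
  S→b A: FOLLOW(A) ⊇ FOLLOW(S) ⊇ {$,a}; new: +{$,a}
  S→c B: FOLLOW(B) ⊇ FOLLOW(S) ⊇ {$,a}; new: +{$,a}
  S→d C: FOLLOW(C) ⊇ FOLLOW(S) ⊇ {$,a}; new: +{$,a}
  FOLLOW[S]={$,a}  FOLLOW[A]={$,a}  FOLLOW[B]={$,a}  FOLLOW[C]={$,a,b,c,d}
round 2: — fixpoint
  FOLLOW[S]={$,a}  FOLLOW[A]={$,a}  FOLLOW[B]={$,a}  FOLLOW[C]={$,a,b,c,d}

FOLLOW(S) = ["$", "a"]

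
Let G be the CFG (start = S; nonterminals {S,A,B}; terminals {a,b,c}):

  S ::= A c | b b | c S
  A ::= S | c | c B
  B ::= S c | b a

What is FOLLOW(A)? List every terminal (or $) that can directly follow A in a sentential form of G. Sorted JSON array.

FIRST iteration:
iter 1:
  A via A→c: +{c}
  B via B→b a: +{b}
  S via S→A c: +{c}
  S via S→b b: +{b}
  FIRST(S)={b,c}  FIRST(A)={c}  FIRST(B)={b}
iter 2:
  A via A→S: +{b}
  B via B→S c: +{c}
  FIRST(S)={b,c}  FIRST(A)={b,c}  FIRST(B)={b,c}
iter 3: (stable)
  FIRST(S)={b,c}  FIRST(A)={b,c}  FIRST(B)={b,c}

FOLLOW sets:
FOLLOW(S) := {$}
round 1:
  B→S c: FOLLOW(S) ⊇ FIRST(c) = {c}; new: +{c}
  S→A c: FOLLOW(A) ⊇ FIRST(c) = {c}; new: +{c}
  FOLLOW[S]={$,c}  FOLLOW[A]={c}  FOLLOW[B]={}
round 2:
  A→c B: FOLLOW(B) ⊇ FOLLOW(A) ⊇ {c}; new: +{c}
  FOLLOW[S]={$,c}  FOLLOW[A]={c}  FOLLOW[B]={c}
round 3: done
  FOLLOW[S]={$,c}  FOLLOW[A]={c}  FOLLOW[B]={c}

FOLLOW(A) = ["c"]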